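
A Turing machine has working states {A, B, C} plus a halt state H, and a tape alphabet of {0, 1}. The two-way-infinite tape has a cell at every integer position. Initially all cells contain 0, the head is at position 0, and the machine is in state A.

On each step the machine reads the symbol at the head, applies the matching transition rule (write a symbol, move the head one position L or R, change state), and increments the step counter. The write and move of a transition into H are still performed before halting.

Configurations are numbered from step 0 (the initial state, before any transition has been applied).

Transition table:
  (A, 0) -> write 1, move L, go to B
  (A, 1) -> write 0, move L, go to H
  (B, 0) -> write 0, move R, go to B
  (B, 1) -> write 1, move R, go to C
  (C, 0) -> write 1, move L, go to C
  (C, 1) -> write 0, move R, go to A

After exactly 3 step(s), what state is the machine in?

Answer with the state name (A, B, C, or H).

Step 1: in state A at pos 0, read 0 -> (A,0)->write 1,move L,goto B. Now: state=B, head=-1, tape[-2..1]=0010 (head:  ^)
Step 2: in state B at pos -1, read 0 -> (B,0)->write 0,move R,goto B. Now: state=B, head=0, tape[-2..1]=0010 (head:   ^)
Step 3: in state B at pos 0, read 1 -> (B,1)->write 1,move R,goto C. Now: state=C, head=1, tape[-2..2]=00100 (head:    ^)

Answer: C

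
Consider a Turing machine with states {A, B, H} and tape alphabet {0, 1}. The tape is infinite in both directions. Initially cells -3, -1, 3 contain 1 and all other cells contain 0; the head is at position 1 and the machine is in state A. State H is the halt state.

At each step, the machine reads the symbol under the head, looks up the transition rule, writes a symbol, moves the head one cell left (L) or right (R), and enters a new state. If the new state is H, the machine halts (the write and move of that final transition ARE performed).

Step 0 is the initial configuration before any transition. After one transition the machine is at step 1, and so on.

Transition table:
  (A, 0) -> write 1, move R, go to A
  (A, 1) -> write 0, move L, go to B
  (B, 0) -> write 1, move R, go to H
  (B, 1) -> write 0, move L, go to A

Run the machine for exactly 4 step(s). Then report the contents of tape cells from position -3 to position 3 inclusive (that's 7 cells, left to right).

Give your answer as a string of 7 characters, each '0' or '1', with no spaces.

Answer: 1010100

Derivation:
Step 1: in state A at pos 1, read 0 -> (A,0)->write 1,move R,goto A. Now: state=A, head=2, tape[-4..4]=010101010 (head:       ^)
Step 2: in state A at pos 2, read 0 -> (A,0)->write 1,move R,goto A. Now: state=A, head=3, tape[-4..4]=010101110 (head:        ^)
Step 3: in state A at pos 3, read 1 -> (A,1)->write 0,move L,goto B. Now: state=B, head=2, tape[-4..4]=010101100 (head:       ^)
Step 4: in state B at pos 2, read 1 -> (B,1)->write 0,move L,goto A. Now: state=A, head=1, tape[-4..4]=010101000 (head:      ^)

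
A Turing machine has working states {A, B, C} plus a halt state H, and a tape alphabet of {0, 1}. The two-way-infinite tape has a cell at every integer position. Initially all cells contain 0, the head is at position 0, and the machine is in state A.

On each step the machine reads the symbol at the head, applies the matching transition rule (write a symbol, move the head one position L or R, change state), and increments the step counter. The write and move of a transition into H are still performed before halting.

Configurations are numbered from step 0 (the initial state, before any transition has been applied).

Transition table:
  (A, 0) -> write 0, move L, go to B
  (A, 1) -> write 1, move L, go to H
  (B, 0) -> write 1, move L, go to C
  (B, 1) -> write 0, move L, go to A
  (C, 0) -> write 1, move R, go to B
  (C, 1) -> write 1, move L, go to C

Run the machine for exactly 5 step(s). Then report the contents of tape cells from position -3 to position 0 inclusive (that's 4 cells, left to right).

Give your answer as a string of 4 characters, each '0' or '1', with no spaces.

Answer: 0100

Derivation:
Step 1: in state A at pos 0, read 0 -> (A,0)->write 0,move L,goto B. Now: state=B, head=-1, tape[-2..1]=0000 (head:  ^)
Step 2: in state B at pos -1, read 0 -> (B,0)->write 1,move L,goto C. Now: state=C, head=-2, tape[-3..1]=00100 (head:  ^)
Step 3: in state C at pos -2, read 0 -> (C,0)->write 1,move R,goto B. Now: state=B, head=-1, tape[-3..1]=01100 (head:   ^)
Step 4: in state B at pos -1, read 1 -> (B,1)->write 0,move L,goto A. Now: state=A, head=-2, tape[-3..1]=01000 (head:  ^)
Step 5: in state A at pos -2, read 1 -> (A,1)->write 1,move L,goto H. Now: state=H, head=-3, tape[-4..1]=001000 (head:  ^)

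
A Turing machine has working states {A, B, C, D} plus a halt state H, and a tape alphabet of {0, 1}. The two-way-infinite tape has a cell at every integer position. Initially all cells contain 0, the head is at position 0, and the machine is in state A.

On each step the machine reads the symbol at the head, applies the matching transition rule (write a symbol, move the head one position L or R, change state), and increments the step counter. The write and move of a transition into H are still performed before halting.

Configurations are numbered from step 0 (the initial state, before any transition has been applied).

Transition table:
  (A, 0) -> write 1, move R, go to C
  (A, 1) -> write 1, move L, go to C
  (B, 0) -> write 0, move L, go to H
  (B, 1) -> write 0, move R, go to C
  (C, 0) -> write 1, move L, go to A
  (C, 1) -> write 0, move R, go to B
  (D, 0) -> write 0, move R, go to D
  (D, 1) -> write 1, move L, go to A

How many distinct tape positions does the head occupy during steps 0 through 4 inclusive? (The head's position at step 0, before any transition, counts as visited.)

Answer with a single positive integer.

Step 1: in state A at pos 0, read 0 -> (A,0)->write 1,move R,goto C. Now: state=C, head=1, tape[-1..2]=0100 (head:   ^)
Step 2: in state C at pos 1, read 0 -> (C,0)->write 1,move L,goto A. Now: state=A, head=0, tape[-1..2]=0110 (head:  ^)
Step 3: in state A at pos 0, read 1 -> (A,1)->write 1,move L,goto C. Now: state=C, head=-1, tape[-2..2]=00110 (head:  ^)
Step 4: in state C at pos -1, read 0 -> (C,0)->write 1,move L,goto A. Now: state=A, head=-2, tape[-3..2]=001110 (head:  ^)
Head positions at steps 0..4: starting at 0, distinct positions visited = {-2, -1, 0, 1} -> 4 position(s)

Answer: 4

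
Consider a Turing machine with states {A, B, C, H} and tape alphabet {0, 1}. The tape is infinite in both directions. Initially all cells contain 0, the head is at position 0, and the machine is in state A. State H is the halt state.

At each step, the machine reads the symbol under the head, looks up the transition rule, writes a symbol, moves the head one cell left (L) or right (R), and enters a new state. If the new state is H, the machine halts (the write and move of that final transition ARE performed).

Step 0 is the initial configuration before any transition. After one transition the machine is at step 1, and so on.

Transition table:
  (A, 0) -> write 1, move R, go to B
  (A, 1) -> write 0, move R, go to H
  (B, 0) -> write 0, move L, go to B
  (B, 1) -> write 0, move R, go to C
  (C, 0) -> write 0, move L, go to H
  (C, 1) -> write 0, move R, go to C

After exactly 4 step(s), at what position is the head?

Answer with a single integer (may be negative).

Answer: 0

Derivation:
Step 1: in state A at pos 0, read 0 -> (A,0)->write 1,move R,goto B. Now: state=B, head=1, tape[-1..2]=0100 (head:   ^)
Step 2: in state B at pos 1, read 0 -> (B,0)->write 0,move L,goto B. Now: state=B, head=0, tape[-1..2]=0100 (head:  ^)
Step 3: in state B at pos 0, read 1 -> (B,1)->write 0,move R,goto C. Now: state=C, head=1, tape[-1..2]=0000 (head:   ^)
Step 4: in state C at pos 1, read 0 -> (C,0)->write 0,move L,goto H. Now: state=H, head=0, tape[-1..2]=0000 (head:  ^)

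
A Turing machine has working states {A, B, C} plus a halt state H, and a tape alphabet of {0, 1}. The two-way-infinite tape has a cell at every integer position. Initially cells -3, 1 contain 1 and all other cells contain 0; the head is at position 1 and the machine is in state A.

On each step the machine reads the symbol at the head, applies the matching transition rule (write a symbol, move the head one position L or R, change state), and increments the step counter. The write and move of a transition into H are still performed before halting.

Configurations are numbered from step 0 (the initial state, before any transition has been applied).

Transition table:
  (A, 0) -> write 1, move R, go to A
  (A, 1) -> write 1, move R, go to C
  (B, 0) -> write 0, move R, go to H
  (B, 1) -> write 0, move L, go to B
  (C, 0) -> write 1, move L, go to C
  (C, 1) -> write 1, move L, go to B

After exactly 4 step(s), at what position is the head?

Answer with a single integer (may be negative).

Answer: 1

Derivation:
Step 1: in state A at pos 1, read 1 -> (A,1)->write 1,move R,goto C. Now: state=C, head=2, tape[-4..3]=01000100 (head:       ^)
Step 2: in state C at pos 2, read 0 -> (C,0)->write 1,move L,goto C. Now: state=C, head=1, tape[-4..3]=01000110 (head:      ^)
Step 3: in state C at pos 1, read 1 -> (C,1)->write 1,move L,goto B. Now: state=B, head=0, tape[-4..3]=01000110 (head:     ^)
Step 4: in state B at pos 0, read 0 -> (B,0)->write 0,move R,goto H. Now: state=H, head=1, tape[-4..3]=01000110 (head:      ^)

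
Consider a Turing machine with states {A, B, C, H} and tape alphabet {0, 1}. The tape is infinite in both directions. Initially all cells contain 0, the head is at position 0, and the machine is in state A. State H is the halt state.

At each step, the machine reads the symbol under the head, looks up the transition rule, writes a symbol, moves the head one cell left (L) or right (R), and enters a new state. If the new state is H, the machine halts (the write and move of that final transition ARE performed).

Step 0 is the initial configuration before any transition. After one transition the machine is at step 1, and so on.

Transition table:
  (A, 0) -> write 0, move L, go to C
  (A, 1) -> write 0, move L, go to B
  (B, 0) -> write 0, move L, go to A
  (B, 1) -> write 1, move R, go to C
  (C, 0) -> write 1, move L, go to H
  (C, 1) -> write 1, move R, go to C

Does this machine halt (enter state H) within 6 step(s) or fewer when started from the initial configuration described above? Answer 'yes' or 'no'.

Answer: yes

Derivation:
Step 1: in state A at pos 0, read 0 -> (A,0)->write 0,move L,goto C. Now: state=C, head=-1, tape[-2..1]=0000 (head:  ^)
Step 2: in state C at pos -1, read 0 -> (C,0)->write 1,move L,goto H. Now: state=H, head=-2, tape[-3..1]=00100 (head:  ^)
State H reached at step 2; 2 <= 6 -> yes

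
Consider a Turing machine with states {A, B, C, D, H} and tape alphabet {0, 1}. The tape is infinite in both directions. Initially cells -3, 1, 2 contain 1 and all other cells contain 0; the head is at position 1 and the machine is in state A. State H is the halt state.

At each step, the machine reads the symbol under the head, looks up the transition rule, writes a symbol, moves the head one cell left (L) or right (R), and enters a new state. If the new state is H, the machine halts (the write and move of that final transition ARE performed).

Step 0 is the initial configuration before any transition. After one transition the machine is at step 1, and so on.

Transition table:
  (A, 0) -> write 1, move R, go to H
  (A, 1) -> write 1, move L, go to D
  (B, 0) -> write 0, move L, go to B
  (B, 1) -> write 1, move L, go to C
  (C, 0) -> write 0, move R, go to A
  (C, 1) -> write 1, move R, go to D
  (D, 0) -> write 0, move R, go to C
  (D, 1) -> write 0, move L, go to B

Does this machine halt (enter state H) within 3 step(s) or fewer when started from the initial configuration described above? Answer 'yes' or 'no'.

Step 1: in state A at pos 1, read 1 -> (A,1)->write 1,move L,goto D. Now: state=D, head=0, tape[-4..3]=01000110 (head:     ^)
Step 2: in state D at pos 0, read 0 -> (D,0)->write 0,move R,goto C. Now: state=C, head=1, tape[-4..3]=01000110 (head:      ^)
Step 3: in state C at pos 1, read 1 -> (C,1)->write 1,move R,goto D. Now: state=D, head=2, tape[-4..3]=01000110 (head:       ^)
After 3 step(s): state = D (not H) -> not halted within 3 -> no

Answer: no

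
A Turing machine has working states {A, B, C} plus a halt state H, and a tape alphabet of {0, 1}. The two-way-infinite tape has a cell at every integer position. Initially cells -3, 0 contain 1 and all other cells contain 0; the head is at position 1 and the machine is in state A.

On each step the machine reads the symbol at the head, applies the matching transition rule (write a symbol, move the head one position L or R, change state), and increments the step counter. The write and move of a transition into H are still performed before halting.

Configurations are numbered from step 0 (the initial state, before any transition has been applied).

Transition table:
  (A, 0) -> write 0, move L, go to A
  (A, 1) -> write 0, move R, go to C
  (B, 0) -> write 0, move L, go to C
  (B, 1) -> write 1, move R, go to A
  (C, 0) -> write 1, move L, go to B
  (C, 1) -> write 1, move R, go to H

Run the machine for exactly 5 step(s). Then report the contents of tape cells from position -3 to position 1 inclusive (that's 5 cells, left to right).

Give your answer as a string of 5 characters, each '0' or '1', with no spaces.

Answer: 10101

Derivation:
Step 1: in state A at pos 1, read 0 -> (A,0)->write 0,move L,goto A. Now: state=A, head=0, tape[-4..2]=0100100 (head:     ^)
Step 2: in state A at pos 0, read 1 -> (A,1)->write 0,move R,goto C. Now: state=C, head=1, tape[-4..2]=0100000 (head:      ^)
Step 3: in state C at pos 1, read 0 -> (C,0)->write 1,move L,goto B. Now: state=B, head=0, tape[-4..2]=0100010 (head:     ^)
Step 4: in state B at pos 0, read 0 -> (B,0)->write 0,move L,goto C. Now: state=C, head=-1, tape[-4..2]=0100010 (head:    ^)
Step 5: in state C at pos -1, read 0 -> (C,0)->write 1,move L,goto B. Now: state=B, head=-2, tape[-4..2]=0101010 (head:   ^)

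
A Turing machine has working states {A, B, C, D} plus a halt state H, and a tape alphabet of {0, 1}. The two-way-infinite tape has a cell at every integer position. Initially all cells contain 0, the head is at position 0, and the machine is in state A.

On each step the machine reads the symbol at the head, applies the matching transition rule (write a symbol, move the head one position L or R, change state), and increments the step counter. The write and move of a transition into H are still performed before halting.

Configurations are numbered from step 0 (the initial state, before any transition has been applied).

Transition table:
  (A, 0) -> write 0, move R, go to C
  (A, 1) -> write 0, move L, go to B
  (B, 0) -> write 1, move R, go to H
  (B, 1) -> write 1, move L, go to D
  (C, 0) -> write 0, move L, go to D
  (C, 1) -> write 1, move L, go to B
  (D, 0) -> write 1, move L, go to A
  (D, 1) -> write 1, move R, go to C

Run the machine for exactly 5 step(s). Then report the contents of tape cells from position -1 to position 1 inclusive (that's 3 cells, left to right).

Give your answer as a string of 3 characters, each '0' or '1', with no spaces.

Answer: 010

Derivation:
Step 1: in state A at pos 0, read 0 -> (A,0)->write 0,move R,goto C. Now: state=C, head=1, tape[-1..2]=0000 (head:   ^)
Step 2: in state C at pos 1, read 0 -> (C,0)->write 0,move L,goto D. Now: state=D, head=0, tape[-1..2]=0000 (head:  ^)
Step 3: in state D at pos 0, read 0 -> (D,0)->write 1,move L,goto A. Now: state=A, head=-1, tape[-2..2]=00100 (head:  ^)
Step 4: in state A at pos -1, read 0 -> (A,0)->write 0,move R,goto C. Now: state=C, head=0, tape[-2..2]=00100 (head:   ^)
Step 5: in state C at pos 0, read 1 -> (C,1)->write 1,move L,goto B. Now: state=B, head=-1, tape[-2..2]=00100 (head:  ^)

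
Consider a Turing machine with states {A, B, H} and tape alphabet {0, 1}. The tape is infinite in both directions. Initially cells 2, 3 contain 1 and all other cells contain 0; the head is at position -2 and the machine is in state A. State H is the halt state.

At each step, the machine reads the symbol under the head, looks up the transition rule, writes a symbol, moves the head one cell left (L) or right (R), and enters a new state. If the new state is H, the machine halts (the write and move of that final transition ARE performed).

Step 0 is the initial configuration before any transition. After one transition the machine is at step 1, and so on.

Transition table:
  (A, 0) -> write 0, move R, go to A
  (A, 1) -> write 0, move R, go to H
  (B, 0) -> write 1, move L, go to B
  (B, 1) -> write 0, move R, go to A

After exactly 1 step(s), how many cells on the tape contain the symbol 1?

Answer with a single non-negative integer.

Step 1: in state A at pos -2, read 0 -> (A,0)->write 0,move R,goto A. Now: state=A, head=-1, tape[-3..4]=00000110 (head:   ^)
Cells containing 1 after step 1: {2, 3} -> 2 cell(s)

Answer: 2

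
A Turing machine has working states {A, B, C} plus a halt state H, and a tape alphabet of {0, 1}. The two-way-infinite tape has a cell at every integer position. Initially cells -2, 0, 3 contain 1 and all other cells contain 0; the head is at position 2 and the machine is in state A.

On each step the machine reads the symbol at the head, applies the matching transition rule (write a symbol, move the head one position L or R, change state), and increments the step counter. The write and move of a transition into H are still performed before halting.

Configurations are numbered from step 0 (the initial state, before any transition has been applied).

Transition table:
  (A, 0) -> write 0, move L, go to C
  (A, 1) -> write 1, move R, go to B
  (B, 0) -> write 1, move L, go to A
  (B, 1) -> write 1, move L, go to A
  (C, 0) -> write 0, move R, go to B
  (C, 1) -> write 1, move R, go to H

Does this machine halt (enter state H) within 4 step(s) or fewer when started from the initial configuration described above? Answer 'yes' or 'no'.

Answer: no

Derivation:
Step 1: in state A at pos 2, read 0 -> (A,0)->write 0,move L,goto C. Now: state=C, head=1, tape[-3..4]=01010010 (head:     ^)
Step 2: in state C at pos 1, read 0 -> (C,0)->write 0,move R,goto B. Now: state=B, head=2, tape[-3..4]=01010010 (head:      ^)
Step 3: in state B at pos 2, read 0 -> (B,0)->write 1,move L,goto A. Now: state=A, head=1, tape[-3..4]=01010110 (head:     ^)
Step 4: in state A at pos 1, read 0 -> (A,0)->write 0,move L,goto C. Now: state=C, head=0, tape[-3..4]=01010110 (head:    ^)
After 4 step(s): state = C (not H) -> not halted within 4 -> no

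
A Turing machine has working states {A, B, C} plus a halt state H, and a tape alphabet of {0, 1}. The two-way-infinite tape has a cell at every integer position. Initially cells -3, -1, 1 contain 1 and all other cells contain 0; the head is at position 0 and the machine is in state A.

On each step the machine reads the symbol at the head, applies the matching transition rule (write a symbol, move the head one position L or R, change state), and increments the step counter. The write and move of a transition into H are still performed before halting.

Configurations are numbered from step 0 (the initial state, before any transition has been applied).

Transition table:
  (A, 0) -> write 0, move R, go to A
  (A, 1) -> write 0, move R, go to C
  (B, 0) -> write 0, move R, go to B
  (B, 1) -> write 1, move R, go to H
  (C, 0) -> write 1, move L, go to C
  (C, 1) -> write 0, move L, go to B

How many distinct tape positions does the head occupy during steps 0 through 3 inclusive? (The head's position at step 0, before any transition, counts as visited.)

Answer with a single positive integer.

Answer: 3

Derivation:
Step 1: in state A at pos 0, read 0 -> (A,0)->write 0,move R,goto A. Now: state=A, head=1, tape[-4..2]=0101010 (head:      ^)
Step 2: in state A at pos 1, read 1 -> (A,1)->write 0,move R,goto C. Now: state=C, head=2, tape[-4..3]=01010000 (head:       ^)
Step 3: in state C at pos 2, read 0 -> (C,0)->write 1,move L,goto C. Now: state=C, head=1, tape[-4..3]=01010010 (head:      ^)
Head positions at steps 0..3: starting at 0, distinct positions visited = {0, 1, 2} -> 3 position(s)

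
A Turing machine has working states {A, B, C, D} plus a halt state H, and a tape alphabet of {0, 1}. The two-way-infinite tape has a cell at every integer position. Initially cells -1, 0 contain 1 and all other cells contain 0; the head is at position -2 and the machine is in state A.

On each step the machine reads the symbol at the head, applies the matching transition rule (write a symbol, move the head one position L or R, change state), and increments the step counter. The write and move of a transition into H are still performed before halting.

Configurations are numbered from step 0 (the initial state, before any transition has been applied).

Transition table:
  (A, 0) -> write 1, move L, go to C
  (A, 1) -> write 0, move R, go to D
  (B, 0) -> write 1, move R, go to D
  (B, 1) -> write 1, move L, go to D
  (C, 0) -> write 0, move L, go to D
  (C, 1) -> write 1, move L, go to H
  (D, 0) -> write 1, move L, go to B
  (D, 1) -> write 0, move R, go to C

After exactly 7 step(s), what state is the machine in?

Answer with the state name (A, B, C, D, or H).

Answer: B

Derivation:
Step 1: in state A at pos -2, read 0 -> (A,0)->write 1,move L,goto C. Now: state=C, head=-3, tape[-4..1]=001110 (head:  ^)
Step 2: in state C at pos -3, read 0 -> (C,0)->write 0,move L,goto D. Now: state=D, head=-4, tape[-5..1]=0001110 (head:  ^)
Step 3: in state D at pos -4, read 0 -> (D,0)->write 1,move L,goto B. Now: state=B, head=-5, tape[-6..1]=00101110 (head:  ^)
Step 4: in state B at pos -5, read 0 -> (B,0)->write 1,move R,goto D. Now: state=D, head=-4, tape[-6..1]=01101110 (head:   ^)
Step 5: in state D at pos -4, read 1 -> (D,1)->write 0,move R,goto C. Now: state=C, head=-3, tape[-6..1]=01001110 (head:    ^)
Step 6: in state C at pos -3, read 0 -> (C,0)->write 0,move L,goto D. Now: state=D, head=-4, tape[-6..1]=01001110 (head:   ^)
Step 7: in state D at pos -4, read 0 -> (D,0)->write 1,move L,goto B. Now: state=B, head=-5, tape[-6..1]=01101110 (head:  ^)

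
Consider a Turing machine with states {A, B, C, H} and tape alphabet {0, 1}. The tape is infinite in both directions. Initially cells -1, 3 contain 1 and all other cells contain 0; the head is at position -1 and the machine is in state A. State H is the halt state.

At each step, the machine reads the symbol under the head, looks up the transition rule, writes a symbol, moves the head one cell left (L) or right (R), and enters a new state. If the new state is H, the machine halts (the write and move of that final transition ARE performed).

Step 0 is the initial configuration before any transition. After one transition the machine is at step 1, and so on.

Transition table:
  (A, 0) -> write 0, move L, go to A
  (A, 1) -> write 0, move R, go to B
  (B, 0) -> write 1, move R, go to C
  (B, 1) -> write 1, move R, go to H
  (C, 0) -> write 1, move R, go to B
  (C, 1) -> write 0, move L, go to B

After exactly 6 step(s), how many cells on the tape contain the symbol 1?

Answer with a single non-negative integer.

Answer: 3

Derivation:
Step 1: in state A at pos -1, read 1 -> (A,1)->write 0,move R,goto B. Now: state=B, head=0, tape[-2..4]=0000010 (head:   ^)
Step 2: in state B at pos 0, read 0 -> (B,0)->write 1,move R,goto C. Now: state=C, head=1, tape[-2..4]=0010010 (head:    ^)
Step 3: in state C at pos 1, read 0 -> (C,0)->write 1,move R,goto B. Now: state=B, head=2, tape[-2..4]=0011010 (head:     ^)
Step 4: in state B at pos 2, read 0 -> (B,0)->write 1,move R,goto C. Now: state=C, head=3, tape[-2..4]=0011110 (head:      ^)
Step 5: in state C at pos 3, read 1 -> (C,1)->write 0,move L,goto B. Now: state=B, head=2, tape[-2..4]=0011100 (head:     ^)
Step 6: in state B at pos 2, read 1 -> (B,1)->write 1,move R,goto H. Now: state=H, head=3, tape[-2..4]=0011100 (head:      ^)
Cells containing 1 after step 6: {0, 1, 2} -> 3 cell(s)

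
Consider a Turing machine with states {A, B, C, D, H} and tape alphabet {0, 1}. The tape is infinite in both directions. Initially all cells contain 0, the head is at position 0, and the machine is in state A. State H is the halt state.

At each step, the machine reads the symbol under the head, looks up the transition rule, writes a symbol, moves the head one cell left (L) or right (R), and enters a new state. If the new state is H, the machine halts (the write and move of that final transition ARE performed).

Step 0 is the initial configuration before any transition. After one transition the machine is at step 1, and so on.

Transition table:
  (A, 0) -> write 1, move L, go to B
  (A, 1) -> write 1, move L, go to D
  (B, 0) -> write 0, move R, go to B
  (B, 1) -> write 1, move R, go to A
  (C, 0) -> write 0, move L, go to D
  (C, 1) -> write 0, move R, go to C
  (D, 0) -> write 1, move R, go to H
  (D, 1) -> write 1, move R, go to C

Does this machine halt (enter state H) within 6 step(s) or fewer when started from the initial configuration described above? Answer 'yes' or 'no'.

Step 1: in state A at pos 0, read 0 -> (A,0)->write 1,move L,goto B. Now: state=B, head=-1, tape[-2..1]=0010 (head:  ^)
Step 2: in state B at pos -1, read 0 -> (B,0)->write 0,move R,goto B. Now: state=B, head=0, tape[-2..1]=0010 (head:   ^)
Step 3: in state B at pos 0, read 1 -> (B,1)->write 1,move R,goto A. Now: state=A, head=1, tape[-2..2]=00100 (head:    ^)
Step 4: in state A at pos 1, read 0 -> (A,0)->write 1,move L,goto B. Now: state=B, head=0, tape[-2..2]=00110 (head:   ^)
Step 5: in state B at pos 0, read 1 -> (B,1)->write 1,move R,goto A. Now: state=A, head=1, tape[-2..2]=00110 (head:    ^)
Step 6: in state A at pos 1, read 1 -> (A,1)->write 1,move L,goto D. Now: state=D, head=0, tape[-2..2]=00110 (head:   ^)
After 6 step(s): state = D (not H) -> not halted within 6 -> no

Answer: no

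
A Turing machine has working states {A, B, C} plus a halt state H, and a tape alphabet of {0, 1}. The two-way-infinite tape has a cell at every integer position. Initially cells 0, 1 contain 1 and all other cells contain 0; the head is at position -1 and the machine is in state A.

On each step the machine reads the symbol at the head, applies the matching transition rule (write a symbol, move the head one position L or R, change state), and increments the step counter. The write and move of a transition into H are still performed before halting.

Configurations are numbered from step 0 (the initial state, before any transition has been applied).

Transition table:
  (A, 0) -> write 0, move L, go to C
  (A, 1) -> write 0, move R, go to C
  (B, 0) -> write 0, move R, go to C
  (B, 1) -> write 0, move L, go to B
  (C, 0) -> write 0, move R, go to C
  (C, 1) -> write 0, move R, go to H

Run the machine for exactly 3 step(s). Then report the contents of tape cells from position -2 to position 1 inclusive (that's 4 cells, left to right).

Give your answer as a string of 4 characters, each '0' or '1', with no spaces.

Step 1: in state A at pos -1, read 0 -> (A,0)->write 0,move L,goto C. Now: state=C, head=-2, tape[-3..2]=000110 (head:  ^)
Step 2: in state C at pos -2, read 0 -> (C,0)->write 0,move R,goto C. Now: state=C, head=-1, tape[-3..2]=000110 (head:   ^)
Step 3: in state C at pos -1, read 0 -> (C,0)->write 0,move R,goto C. Now: state=C, head=0, tape[-3..2]=000110 (head:    ^)

Answer: 0011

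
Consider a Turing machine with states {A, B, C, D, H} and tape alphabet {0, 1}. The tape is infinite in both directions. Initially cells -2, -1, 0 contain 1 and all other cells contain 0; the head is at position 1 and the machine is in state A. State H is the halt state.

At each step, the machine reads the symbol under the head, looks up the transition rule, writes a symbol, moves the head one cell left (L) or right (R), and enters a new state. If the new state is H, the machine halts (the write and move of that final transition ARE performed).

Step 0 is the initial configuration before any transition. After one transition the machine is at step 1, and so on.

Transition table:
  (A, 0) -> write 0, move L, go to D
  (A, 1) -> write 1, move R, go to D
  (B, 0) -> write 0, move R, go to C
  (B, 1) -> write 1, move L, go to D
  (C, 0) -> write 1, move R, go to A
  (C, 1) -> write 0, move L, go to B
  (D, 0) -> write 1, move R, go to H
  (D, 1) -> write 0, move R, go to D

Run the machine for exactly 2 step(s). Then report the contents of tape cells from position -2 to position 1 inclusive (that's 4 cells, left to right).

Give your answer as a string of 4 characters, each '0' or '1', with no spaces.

Answer: 1100

Derivation:
Step 1: in state A at pos 1, read 0 -> (A,0)->write 0,move L,goto D. Now: state=D, head=0, tape[-3..2]=011100 (head:    ^)
Step 2: in state D at pos 0, read 1 -> (D,1)->write 0,move R,goto D. Now: state=D, head=1, tape[-3..2]=011000 (head:     ^)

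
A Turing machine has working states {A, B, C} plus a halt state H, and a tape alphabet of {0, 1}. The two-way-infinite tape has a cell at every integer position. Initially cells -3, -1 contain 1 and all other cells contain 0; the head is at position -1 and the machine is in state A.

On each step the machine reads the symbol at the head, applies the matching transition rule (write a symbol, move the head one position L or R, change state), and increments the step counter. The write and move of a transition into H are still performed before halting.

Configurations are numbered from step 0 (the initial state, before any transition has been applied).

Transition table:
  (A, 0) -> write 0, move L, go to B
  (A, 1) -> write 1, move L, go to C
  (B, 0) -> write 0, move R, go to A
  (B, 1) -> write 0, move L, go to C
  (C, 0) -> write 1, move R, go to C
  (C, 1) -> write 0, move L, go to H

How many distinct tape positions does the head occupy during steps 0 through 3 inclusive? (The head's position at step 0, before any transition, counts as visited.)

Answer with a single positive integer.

Step 1: in state A at pos -1, read 1 -> (A,1)->write 1,move L,goto C. Now: state=C, head=-2, tape[-4..0]=01010 (head:   ^)
Step 2: in state C at pos -2, read 0 -> (C,0)->write 1,move R,goto C. Now: state=C, head=-1, tape[-4..0]=01110 (head:    ^)
Step 3: in state C at pos -1, read 1 -> (C,1)->write 0,move L,goto H. Now: state=H, head=-2, tape[-4..0]=01100 (head:   ^)
Head positions at steps 0..3: starting at -1, distinct positions visited = {-2, -1} -> 2 position(s)

Answer: 2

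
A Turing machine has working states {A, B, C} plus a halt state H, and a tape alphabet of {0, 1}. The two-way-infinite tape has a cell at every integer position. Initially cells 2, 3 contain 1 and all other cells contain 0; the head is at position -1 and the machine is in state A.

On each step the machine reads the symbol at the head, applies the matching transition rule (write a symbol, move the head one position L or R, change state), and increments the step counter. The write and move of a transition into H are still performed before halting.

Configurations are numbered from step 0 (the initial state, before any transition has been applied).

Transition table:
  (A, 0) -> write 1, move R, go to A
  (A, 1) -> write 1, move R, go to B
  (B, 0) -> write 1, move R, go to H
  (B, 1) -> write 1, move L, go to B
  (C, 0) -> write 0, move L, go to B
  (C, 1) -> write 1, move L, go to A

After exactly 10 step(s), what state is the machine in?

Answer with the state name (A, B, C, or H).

Step 1: in state A at pos -1, read 0 -> (A,0)->write 1,move R,goto A. Now: state=A, head=0, tape[-2..4]=0100110 (head:   ^)
Step 2: in state A at pos 0, read 0 -> (A,0)->write 1,move R,goto A. Now: state=A, head=1, tape[-2..4]=0110110 (head:    ^)
Step 3: in state A at pos 1, read 0 -> (A,0)->write 1,move R,goto A. Now: state=A, head=2, tape[-2..4]=0111110 (head:     ^)
Step 4: in state A at pos 2, read 1 -> (A,1)->write 1,move R,goto B. Now: state=B, head=3, tape[-2..4]=0111110 (head:      ^)
Step 5: in state B at pos 3, read 1 -> (B,1)->write 1,move L,goto B. Now: state=B, head=2, tape[-2..4]=0111110 (head:     ^)
Step 6: in state B at pos 2, read 1 -> (B,1)->write 1,move L,goto B. Now: state=B, head=1, tape[-2..4]=0111110 (head:    ^)
Step 7: in state B at pos 1, read 1 -> (B,1)->write 1,move L,goto B. Now: state=B, head=0, tape[-2..4]=0111110 (head:   ^)
Step 8: in state B at pos 0, read 1 -> (B,1)->write 1,move L,goto B. Now: state=B, head=-1, tape[-2..4]=0111110 (head:  ^)
Step 9: in state B at pos -1, read 1 -> (B,1)->write 1,move L,goto B. Now: state=B, head=-2, tape[-3..4]=00111110 (head:  ^)
Step 10: in state B at pos -2, read 0 -> (B,0)->write 1,move R,goto H. Now: state=H, head=-1, tape[-3..4]=01111110 (head:   ^)

Answer: H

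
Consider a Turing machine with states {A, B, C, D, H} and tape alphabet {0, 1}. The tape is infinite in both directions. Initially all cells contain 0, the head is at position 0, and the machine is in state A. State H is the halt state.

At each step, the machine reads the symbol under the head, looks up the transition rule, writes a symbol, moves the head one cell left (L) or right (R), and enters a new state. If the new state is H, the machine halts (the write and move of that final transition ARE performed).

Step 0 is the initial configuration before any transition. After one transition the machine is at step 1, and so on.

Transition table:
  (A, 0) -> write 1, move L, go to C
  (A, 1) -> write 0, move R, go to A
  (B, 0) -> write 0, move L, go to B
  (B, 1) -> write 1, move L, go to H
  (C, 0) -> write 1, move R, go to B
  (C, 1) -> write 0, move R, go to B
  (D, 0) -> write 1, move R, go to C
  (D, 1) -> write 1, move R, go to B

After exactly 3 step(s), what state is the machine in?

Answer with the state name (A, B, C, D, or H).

Answer: H

Derivation:
Step 1: in state A at pos 0, read 0 -> (A,0)->write 1,move L,goto C. Now: state=C, head=-1, tape[-2..1]=0010 (head:  ^)
Step 2: in state C at pos -1, read 0 -> (C,0)->write 1,move R,goto B. Now: state=B, head=0, tape[-2..1]=0110 (head:   ^)
Step 3: in state B at pos 0, read 1 -> (B,1)->write 1,move L,goto H. Now: state=H, head=-1, tape[-2..1]=0110 (head:  ^)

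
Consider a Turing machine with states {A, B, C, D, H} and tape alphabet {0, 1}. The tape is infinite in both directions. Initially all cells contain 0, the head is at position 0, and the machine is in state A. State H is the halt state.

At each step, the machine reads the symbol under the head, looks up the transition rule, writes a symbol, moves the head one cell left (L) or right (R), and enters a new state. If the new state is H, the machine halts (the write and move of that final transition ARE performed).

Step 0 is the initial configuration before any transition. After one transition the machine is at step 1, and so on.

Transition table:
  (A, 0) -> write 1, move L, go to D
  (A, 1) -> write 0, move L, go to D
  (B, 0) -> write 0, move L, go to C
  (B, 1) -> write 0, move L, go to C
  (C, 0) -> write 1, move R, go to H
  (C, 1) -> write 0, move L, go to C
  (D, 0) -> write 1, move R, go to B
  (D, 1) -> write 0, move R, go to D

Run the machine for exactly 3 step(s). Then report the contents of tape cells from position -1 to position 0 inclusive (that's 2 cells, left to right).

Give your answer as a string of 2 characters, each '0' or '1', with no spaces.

Answer: 10

Derivation:
Step 1: in state A at pos 0, read 0 -> (A,0)->write 1,move L,goto D. Now: state=D, head=-1, tape[-2..1]=0010 (head:  ^)
Step 2: in state D at pos -1, read 0 -> (D,0)->write 1,move R,goto B. Now: state=B, head=0, tape[-2..1]=0110 (head:   ^)
Step 3: in state B at pos 0, read 1 -> (B,1)->write 0,move L,goto C. Now: state=C, head=-1, tape[-2..1]=0100 (head:  ^)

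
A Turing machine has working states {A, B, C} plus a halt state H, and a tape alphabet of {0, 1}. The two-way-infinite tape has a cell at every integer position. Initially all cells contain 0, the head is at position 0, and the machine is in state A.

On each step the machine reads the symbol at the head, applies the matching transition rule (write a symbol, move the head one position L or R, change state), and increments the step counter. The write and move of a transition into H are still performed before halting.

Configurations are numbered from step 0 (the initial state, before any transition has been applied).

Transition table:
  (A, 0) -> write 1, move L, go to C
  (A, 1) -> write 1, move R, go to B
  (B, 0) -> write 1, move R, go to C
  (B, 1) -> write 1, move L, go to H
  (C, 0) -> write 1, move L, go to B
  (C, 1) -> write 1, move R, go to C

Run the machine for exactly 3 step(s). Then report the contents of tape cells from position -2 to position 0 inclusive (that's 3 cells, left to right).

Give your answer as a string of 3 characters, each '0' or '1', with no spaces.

Step 1: in state A at pos 0, read 0 -> (A,0)->write 1,move L,goto C. Now: state=C, head=-1, tape[-2..1]=0010 (head:  ^)
Step 2: in state C at pos -1, read 0 -> (C,0)->write 1,move L,goto B. Now: state=B, head=-2, tape[-3..1]=00110 (head:  ^)
Step 3: in state B at pos -2, read 0 -> (B,0)->write 1,move R,goto C. Now: state=C, head=-1, tape[-3..1]=01110 (head:   ^)

Answer: 111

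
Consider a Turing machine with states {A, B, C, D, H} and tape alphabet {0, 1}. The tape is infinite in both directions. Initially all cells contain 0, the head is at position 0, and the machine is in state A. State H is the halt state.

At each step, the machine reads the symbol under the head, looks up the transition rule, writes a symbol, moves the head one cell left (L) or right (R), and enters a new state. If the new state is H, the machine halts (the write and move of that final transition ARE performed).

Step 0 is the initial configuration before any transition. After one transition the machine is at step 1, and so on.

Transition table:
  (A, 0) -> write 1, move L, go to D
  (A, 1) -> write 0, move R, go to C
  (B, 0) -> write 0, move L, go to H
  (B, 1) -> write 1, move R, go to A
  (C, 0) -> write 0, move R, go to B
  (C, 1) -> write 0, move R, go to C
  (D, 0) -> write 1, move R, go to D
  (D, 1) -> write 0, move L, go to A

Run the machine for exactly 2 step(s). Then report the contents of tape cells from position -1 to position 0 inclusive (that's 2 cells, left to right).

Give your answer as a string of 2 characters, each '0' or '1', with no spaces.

Answer: 11

Derivation:
Step 1: in state A at pos 0, read 0 -> (A,0)->write 1,move L,goto D. Now: state=D, head=-1, tape[-2..1]=0010 (head:  ^)
Step 2: in state D at pos -1, read 0 -> (D,0)->write 1,move R,goto D. Now: state=D, head=0, tape[-2..1]=0110 (head:   ^)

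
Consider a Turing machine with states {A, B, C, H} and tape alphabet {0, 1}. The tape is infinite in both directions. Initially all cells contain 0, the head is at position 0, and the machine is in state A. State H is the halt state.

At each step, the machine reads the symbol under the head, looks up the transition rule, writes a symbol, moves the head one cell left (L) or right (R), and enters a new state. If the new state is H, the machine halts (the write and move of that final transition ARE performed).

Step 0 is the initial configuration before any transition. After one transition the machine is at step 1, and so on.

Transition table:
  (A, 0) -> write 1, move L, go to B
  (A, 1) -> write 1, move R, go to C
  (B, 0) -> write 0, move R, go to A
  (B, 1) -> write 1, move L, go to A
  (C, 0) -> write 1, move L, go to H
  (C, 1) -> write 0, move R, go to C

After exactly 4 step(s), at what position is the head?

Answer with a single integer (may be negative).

Answer: 0

Derivation:
Step 1: in state A at pos 0, read 0 -> (A,0)->write 1,move L,goto B. Now: state=B, head=-1, tape[-2..1]=0010 (head:  ^)
Step 2: in state B at pos -1, read 0 -> (B,0)->write 0,move R,goto A. Now: state=A, head=0, tape[-2..1]=0010 (head:   ^)
Step 3: in state A at pos 0, read 1 -> (A,1)->write 1,move R,goto C. Now: state=C, head=1, tape[-2..2]=00100 (head:    ^)
Step 4: in state C at pos 1, read 0 -> (C,0)->write 1,move L,goto H. Now: state=H, head=0, tape[-2..2]=00110 (head:   ^)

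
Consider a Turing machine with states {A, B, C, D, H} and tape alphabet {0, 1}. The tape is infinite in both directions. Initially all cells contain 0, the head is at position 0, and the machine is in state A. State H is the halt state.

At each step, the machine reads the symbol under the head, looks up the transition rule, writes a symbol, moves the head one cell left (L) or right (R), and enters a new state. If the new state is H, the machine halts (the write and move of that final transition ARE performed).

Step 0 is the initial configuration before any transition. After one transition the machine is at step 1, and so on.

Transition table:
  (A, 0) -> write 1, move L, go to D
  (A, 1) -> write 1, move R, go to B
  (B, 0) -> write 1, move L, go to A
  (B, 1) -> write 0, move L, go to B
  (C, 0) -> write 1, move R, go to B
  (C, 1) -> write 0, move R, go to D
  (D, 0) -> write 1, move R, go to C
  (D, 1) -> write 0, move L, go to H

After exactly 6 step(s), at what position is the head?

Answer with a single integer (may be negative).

Step 1: in state A at pos 0, read 0 -> (A,0)->write 1,move L,goto D. Now: state=D, head=-1, tape[-2..1]=0010 (head:  ^)
Step 2: in state D at pos -1, read 0 -> (D,0)->write 1,move R,goto C. Now: state=C, head=0, tape[-2..1]=0110 (head:   ^)
Step 3: in state C at pos 0, read 1 -> (C,1)->write 0,move R,goto D. Now: state=D, head=1, tape[-2..2]=01000 (head:    ^)
Step 4: in state D at pos 1, read 0 -> (D,0)->write 1,move R,goto C. Now: state=C, head=2, tape[-2..3]=010100 (head:     ^)
Step 5: in state C at pos 2, read 0 -> (C,0)->write 1,move R,goto B. Now: state=B, head=3, tape[-2..4]=0101100 (head:      ^)
Step 6: in state B at pos 3, read 0 -> (B,0)->write 1,move L,goto A. Now: state=A, head=2, tape[-2..4]=0101110 (head:     ^)

Answer: 2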